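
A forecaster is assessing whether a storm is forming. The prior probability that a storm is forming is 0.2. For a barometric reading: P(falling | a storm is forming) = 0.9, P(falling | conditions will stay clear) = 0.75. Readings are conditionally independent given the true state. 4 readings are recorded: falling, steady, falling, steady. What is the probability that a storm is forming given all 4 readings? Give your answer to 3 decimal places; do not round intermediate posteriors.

After 'falling': P(storm) = 0.9·0.2000 / (0.9·0.2000 + 0.75·0.8000) ≈ 0.2308
After 'steady': P(storm) = 0.1·0.2308 / (0.1·0.2308 + 0.25·0.7692) ≈ 0.1071
After 'falling': P(storm) = 0.9·0.1071 / (0.9·0.1071 + 0.75·0.8929) ≈ 0.1259
After 'steady': P(storm) = 0.1·0.1259 / (0.1·0.1259 + 0.25·0.8741) ≈ 0.0545

0.054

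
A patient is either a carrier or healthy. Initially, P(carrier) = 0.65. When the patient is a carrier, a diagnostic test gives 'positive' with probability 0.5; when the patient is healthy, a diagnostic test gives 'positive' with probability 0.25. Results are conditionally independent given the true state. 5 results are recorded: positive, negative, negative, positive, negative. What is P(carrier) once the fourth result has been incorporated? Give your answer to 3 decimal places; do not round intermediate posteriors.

After 'positive': P(carrier) = 0.5·0.6500 / (0.5·0.6500 + 0.25·0.3500) ≈ 0.7879
After 'negative': P(carrier) = 0.5·0.7879 / (0.5·0.7879 + 0.75·0.2121) ≈ 0.7123
After 'negative': P(carrier) = 0.5·0.7123 / (0.5·0.7123 + 0.75·0.2877) ≈ 0.6228
After 'positive': P(carrier) = 0.5·0.6228 / (0.5·0.6228 + 0.25·0.3772) ≈ 0.7675

0.768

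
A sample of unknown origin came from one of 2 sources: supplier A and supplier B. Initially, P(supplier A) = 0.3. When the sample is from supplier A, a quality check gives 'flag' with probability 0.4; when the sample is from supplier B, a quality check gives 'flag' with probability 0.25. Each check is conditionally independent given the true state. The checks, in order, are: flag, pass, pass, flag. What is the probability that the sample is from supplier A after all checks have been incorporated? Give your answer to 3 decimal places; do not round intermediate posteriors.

0.413

Apply Bayes' rule sequentially, carrying P(supplier A) forward.
After 'flag': P(supplier A) = 0.4·0.3000 / (0.4·0.3000 + 0.25·0.7000) ≈ 0.4068
After 'pass': P(supplier A) = 0.6·0.4068 / (0.6·0.4068 + 0.75·0.5932) ≈ 0.3542
After 'pass': P(supplier A) = 0.6·0.3542 / (0.6·0.3542 + 0.75·0.6458) ≈ 0.3050
After 'flag': P(supplier A) = 0.4·0.3050 / (0.4·0.3050 + 0.25·0.6950) ≈ 0.4125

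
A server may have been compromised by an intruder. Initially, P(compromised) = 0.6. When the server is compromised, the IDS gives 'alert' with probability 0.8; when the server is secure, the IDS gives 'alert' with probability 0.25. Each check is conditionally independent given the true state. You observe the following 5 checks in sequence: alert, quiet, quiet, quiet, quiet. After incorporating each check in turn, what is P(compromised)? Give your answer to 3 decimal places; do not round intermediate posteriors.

0.024

After 'alert': P(compromised) = 0.8·0.6000 / (0.8·0.6000 + 0.25·0.4000) ≈ 0.8276
After 'quiet': P(compromised) = 0.2·0.8276 / (0.2·0.8276 + 0.75·0.1724) ≈ 0.5614
After 'quiet': P(compromised) = 0.2·0.5614 / (0.2·0.5614 + 0.75·0.4386) ≈ 0.2545
After 'quiet': P(compromised) = 0.2·0.2545 / (0.2·0.2545 + 0.75·0.7455) ≈ 0.0834
After 'quiet': P(compromised) = 0.2·0.0834 / (0.2·0.0834 + 0.75·0.9166) ≈ 0.0237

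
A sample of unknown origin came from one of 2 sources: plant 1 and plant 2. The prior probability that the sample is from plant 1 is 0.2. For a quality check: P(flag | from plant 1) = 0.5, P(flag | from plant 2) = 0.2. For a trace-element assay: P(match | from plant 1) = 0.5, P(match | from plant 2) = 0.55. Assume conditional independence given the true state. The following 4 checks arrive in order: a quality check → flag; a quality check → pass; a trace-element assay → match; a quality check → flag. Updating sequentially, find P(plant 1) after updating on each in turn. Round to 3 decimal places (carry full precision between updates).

After a quality check='flag': P(plant 1) = 0.5·0.2000 / (0.5·0.2000 + 0.2·0.8000) ≈ 0.3846
After a quality check='pass': P(plant 1) = 0.5·0.3846 / (0.5·0.3846 + 0.8·0.6154) ≈ 0.2809
After a trace-element assay='match': P(plant 1) = 0.5·0.2809 / (0.5·0.2809 + 0.55·0.7191) ≈ 0.2621
After a quality check='flag': P(plant 1) = 0.5·0.2621 / (0.5·0.2621 + 0.2·0.7379) ≈ 0.4703

0.470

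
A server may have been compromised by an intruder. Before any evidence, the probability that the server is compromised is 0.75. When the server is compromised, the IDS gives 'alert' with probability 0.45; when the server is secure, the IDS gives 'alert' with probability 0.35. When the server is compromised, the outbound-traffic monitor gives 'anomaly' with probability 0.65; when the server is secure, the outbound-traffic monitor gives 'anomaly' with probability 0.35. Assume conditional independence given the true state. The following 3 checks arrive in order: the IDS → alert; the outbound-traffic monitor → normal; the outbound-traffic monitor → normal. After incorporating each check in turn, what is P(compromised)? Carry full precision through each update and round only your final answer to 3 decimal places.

0.528

Each posterior becomes the prior for the next update.
After the IDS='alert': P(compromised) = 0.45·0.7500 / (0.45·0.7500 + 0.35·0.2500) ≈ 0.7941
After the outbound-traffic monitor='normal': P(compromised) = 0.35·0.7941 / (0.35·0.7941 + 0.65·0.2059) ≈ 0.6750
After the outbound-traffic monitor='normal': P(compromised) = 0.35·0.6750 / (0.35·0.6750 + 0.65·0.3250) ≈ 0.5279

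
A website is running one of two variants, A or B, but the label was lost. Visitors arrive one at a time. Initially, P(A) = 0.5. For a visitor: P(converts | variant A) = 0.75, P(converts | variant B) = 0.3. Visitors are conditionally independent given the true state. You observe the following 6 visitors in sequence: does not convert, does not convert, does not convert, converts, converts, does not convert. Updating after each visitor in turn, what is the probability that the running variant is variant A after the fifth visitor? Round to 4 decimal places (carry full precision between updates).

0.2216

After 'does not convert': P(A) = 0.25·0.5000 / (0.25·0.5000 + 0.7·0.5000) ≈ 0.2632
After 'does not convert': P(A) = 0.25·0.2632 / (0.25·0.2632 + 0.7·0.7368) ≈ 0.1131
After 'does not convert': P(A) = 0.25·0.1131 / (0.25·0.1131 + 0.7·0.8869) ≈ 0.0436
After 'converts': P(A) = 0.75·0.0436 / (0.75·0.0436 + 0.3·0.9564) ≈ 0.1022
After 'converts': P(A) = 0.75·0.1022 / (0.75·0.1022 + 0.3·0.8978) ≈ 0.2216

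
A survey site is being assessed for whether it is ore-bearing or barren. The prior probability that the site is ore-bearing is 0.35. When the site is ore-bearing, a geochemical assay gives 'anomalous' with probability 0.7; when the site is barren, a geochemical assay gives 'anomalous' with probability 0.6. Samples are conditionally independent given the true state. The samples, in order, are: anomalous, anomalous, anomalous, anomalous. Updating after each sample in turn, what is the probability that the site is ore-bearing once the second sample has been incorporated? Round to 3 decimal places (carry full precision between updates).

0.423

After 'anomalous': P(ore) = 0.7·0.3500 / (0.7·0.3500 + 0.6·0.6500) ≈ 0.3858
After 'anomalous': P(ore) = 0.7·0.3858 / (0.7·0.3858 + 0.6·0.6142) ≈ 0.4229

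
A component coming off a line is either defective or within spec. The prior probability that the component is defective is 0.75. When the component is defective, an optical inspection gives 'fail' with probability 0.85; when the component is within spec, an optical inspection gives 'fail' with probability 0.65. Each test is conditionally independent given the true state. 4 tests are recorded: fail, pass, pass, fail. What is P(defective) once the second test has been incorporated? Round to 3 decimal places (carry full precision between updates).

0.627

After 'fail': P(defective) = 0.85·0.7500 / (0.85·0.7500 + 0.65·0.2500) ≈ 0.7969
After 'pass': P(defective) = 0.15·0.7969 / (0.15·0.7969 + 0.35·0.2031) ≈ 0.6270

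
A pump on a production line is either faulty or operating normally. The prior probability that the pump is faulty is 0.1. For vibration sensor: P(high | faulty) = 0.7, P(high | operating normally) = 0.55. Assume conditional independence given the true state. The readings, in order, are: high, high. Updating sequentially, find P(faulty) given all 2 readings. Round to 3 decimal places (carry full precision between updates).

After 'high': P(faulty) = 0.7·0.1000 / (0.7·0.1000 + 0.55·0.9000) ≈ 0.1239
After 'high': P(faulty) = 0.7·0.1239 / (0.7·0.1239 + 0.55·0.8761) ≈ 0.1525

0.153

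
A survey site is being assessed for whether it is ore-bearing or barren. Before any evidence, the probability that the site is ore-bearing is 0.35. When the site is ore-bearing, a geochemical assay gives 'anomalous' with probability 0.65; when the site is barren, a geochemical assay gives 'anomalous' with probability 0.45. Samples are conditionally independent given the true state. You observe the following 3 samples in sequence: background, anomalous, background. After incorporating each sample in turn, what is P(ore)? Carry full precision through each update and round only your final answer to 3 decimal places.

After 'background': P(ore) = 0.35·0.3500 / (0.35·0.3500 + 0.55·0.6500) ≈ 0.2552
After 'anomalous': P(ore) = 0.65·0.2552 / (0.65·0.2552 + 0.45·0.7448) ≈ 0.3311
After 'background': P(ore) = 0.35·0.3311 / (0.35·0.3311 + 0.55·0.6689) ≈ 0.2395

0.240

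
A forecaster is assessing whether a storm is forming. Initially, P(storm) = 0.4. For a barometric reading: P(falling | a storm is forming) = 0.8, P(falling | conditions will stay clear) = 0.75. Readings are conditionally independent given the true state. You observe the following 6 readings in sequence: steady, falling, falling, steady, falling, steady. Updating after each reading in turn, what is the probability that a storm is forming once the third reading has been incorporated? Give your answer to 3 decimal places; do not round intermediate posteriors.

After 'steady': P(storm) = 0.2·0.4000 / (0.2·0.4000 + 0.25·0.6000) ≈ 0.3478
After 'falling': P(storm) = 0.8·0.3478 / (0.8·0.3478 + 0.75·0.6522) ≈ 0.3626
After 'falling': P(storm) = 0.8·0.3626 / (0.8·0.3626 + 0.75·0.6374) ≈ 0.3777

0.378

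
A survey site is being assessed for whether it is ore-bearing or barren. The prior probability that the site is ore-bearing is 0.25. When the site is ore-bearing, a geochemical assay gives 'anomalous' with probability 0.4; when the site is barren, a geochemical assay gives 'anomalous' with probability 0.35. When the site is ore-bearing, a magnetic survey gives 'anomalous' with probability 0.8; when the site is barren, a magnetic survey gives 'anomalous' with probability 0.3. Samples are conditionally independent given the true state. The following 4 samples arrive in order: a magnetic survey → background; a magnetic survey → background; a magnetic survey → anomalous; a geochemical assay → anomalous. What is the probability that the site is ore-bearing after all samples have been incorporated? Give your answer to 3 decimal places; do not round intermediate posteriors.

After a magnetic survey='background': P(ore) = 0.2·0.2500 / (0.2·0.2500 + 0.7·0.7500) ≈ 0.0870
After a magnetic survey='background': P(ore) = 0.2·0.0870 / (0.2·0.0870 + 0.7·0.9130) ≈ 0.0265
After a magnetic survey='anomalous': P(ore) = 0.8·0.0265 / (0.8·0.0265 + 0.3·0.9735) ≈ 0.0677
After a geochemical assay='anomalous': P(ore) = 0.4·0.0677 / (0.4·0.0677 + 0.35·0.9323) ≈ 0.0766

0.077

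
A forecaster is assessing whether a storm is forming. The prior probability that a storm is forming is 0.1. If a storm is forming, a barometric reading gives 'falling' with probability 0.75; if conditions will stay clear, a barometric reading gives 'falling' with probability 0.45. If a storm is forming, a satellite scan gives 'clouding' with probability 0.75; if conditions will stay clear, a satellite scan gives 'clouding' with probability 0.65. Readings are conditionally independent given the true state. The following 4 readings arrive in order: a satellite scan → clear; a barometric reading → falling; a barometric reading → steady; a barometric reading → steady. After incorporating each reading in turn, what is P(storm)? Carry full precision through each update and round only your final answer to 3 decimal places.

After a satellite scan='clear': P(storm) = 0.25·0.1000 / (0.25·0.1000 + 0.35·0.9000) ≈ 0.0735
After a barometric reading='falling': P(storm) = 0.75·0.0735 / (0.75·0.0735 + 0.45·0.9265) ≈ 0.1168
After a barometric reading='steady': P(storm) = 0.25·0.1168 / (0.25·0.1168 + 0.55·0.8832) ≈ 0.0567
After a barometric reading='steady': P(storm) = 0.25·0.0567 / (0.25·0.0567 + 0.55·0.9433) ≈ 0.0266

0.027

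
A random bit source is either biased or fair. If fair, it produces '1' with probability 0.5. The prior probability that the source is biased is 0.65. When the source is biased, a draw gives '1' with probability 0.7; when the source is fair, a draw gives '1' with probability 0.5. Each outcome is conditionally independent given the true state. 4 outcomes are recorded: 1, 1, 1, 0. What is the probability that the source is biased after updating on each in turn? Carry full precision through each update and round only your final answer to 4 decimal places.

Each posterior becomes the prior for the next update.
After '1': P(biased) = 0.7·0.6500 / (0.7·0.6500 + 0.5·0.3500) ≈ 0.7222
After '1': P(biased) = 0.7·0.7222 / (0.7·0.7222 + 0.5·0.2778) ≈ 0.7845
After '1': P(biased) = 0.7·0.7845 / (0.7·0.7845 + 0.5·0.2155) ≈ 0.8360
After '0': P(biased) = 0.3·0.8360 / (0.3·0.8360 + 0.5·0.1640) ≈ 0.7535

0.7535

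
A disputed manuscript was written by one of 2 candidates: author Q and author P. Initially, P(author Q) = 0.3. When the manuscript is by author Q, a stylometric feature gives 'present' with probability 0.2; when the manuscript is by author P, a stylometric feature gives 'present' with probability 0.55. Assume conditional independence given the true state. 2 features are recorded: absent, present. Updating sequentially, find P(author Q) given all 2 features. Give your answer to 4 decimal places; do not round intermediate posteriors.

After 'absent': P(author Q) = 0.8·0.3000 / (0.8·0.3000 + 0.45·0.7000) ≈ 0.4324
After 'present': P(author Q) = 0.2·0.4324 / (0.2·0.4324 + 0.55·0.5676) ≈ 0.2169

0.2169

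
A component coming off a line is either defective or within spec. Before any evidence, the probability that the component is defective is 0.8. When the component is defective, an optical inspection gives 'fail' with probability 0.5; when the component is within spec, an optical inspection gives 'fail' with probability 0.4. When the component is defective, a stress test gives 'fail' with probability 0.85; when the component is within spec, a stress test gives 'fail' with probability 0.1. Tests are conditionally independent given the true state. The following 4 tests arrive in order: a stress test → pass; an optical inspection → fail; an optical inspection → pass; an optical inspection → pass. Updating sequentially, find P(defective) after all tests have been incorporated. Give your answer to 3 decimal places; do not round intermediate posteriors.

0.367

After a stress test='pass': P(defective) = 0.15·0.8000 / (0.15·0.8000 + 0.9·0.2000) ≈ 0.4000
After an optical inspection='fail': P(defective) = 0.5·0.4000 / (0.5·0.4000 + 0.4·0.6000) ≈ 0.4545
After an optical inspection='pass': P(defective) = 0.5·0.4545 / (0.5·0.4545 + 0.6·0.5455) ≈ 0.4098
After an optical inspection='pass': P(defective) = 0.5·0.4098 / (0.5·0.4098 + 0.6·0.5902) ≈ 0.3666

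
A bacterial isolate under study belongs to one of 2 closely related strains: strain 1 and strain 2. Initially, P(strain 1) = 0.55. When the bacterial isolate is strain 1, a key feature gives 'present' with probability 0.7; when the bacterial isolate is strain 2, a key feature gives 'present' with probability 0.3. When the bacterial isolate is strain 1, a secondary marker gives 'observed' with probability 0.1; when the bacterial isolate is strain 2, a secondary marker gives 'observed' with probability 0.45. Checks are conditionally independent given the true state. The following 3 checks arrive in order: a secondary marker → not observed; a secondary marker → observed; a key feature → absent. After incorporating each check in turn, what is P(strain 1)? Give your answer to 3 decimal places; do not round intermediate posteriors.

0.160

Apply Bayes' rule sequentially, carrying P(strain 1) forward.
After a secondary marker='not observed': P(strain 1) = 0.9·0.5500 / (0.9·0.5500 + 0.55·0.4500) ≈ 0.6667
After a secondary marker='observed': P(strain 1) = 0.1·0.6667 / (0.1·0.6667 + 0.45·0.3333) ≈ 0.3077
After a key feature='absent': P(strain 1) = 0.3·0.3077 / (0.3·0.3077 + 0.7·0.6923) ≈ 0.1600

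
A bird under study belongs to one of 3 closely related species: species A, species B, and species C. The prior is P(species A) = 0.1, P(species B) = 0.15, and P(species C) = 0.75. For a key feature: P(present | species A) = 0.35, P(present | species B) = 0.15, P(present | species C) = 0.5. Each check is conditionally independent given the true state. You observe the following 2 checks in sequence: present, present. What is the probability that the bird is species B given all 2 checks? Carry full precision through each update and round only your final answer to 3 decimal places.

After 'present': normaliser = 0.35·0.1000 + 0.15·0.1500 + 0.5·0.7500; P(species A) ≈ 0.0809, P(species B) ≈ 0.0520, P(species C) ≈ 0.8671
After 'present': normaliser = 0.35·0.0809 + 0.15·0.0520 + 0.5·0.8671; P(species A) ≈ 0.0603, P(species B) ≈ 0.0166, P(species C) ≈ 0.9231

0.017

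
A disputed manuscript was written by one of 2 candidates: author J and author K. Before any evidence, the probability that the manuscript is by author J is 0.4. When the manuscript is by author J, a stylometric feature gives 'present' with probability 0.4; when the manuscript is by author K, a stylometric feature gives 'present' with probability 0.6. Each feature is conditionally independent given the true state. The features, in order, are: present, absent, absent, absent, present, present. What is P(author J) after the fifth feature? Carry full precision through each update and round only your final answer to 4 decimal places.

0.5000

Apply Bayes' rule sequentially, carrying P(author J) forward.
After 'present': P(author J) = 0.4·0.4000 / (0.4·0.4000 + 0.6·0.6000) ≈ 0.3077
After 'absent': P(author J) = 0.6·0.3077 / (0.6·0.3077 + 0.4·0.6923) ≈ 0.4000
After 'absent': P(author J) = 0.6·0.4000 / (0.6·0.4000 + 0.4·0.6000) ≈ 0.5000
After 'absent': P(author J) = 0.6·0.5000 / (0.6·0.5000 + 0.4·0.5000) ≈ 0.6000
After 'present': P(author J) = 0.4·0.6000 / (0.4·0.6000 + 0.6·0.4000) ≈ 0.5000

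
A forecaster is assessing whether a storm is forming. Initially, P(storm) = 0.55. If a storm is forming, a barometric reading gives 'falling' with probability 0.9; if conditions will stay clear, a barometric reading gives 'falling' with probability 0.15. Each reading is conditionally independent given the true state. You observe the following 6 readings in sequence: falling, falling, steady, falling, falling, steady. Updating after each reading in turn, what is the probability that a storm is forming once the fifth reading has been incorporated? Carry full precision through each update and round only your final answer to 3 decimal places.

Each posterior becomes the prior for the next update.
After 'falling': P(storm) = 0.9·0.5500 / (0.9·0.5500 + 0.15·0.4500) ≈ 0.8800
After 'falling': P(storm) = 0.9·0.8800 / (0.9·0.8800 + 0.15·0.1200) ≈ 0.9778
After 'steady': P(storm) = 0.1·0.9778 / (0.1·0.9778 + 0.85·0.0222) ≈ 0.8381
After 'falling': P(storm) = 0.9·0.8381 / (0.9·0.8381 + 0.15·0.1619) ≈ 0.9688
After 'falling': P(storm) = 0.9·0.9688 / (0.9·0.9688 + 0.15·0.0312) ≈ 0.9947

0.995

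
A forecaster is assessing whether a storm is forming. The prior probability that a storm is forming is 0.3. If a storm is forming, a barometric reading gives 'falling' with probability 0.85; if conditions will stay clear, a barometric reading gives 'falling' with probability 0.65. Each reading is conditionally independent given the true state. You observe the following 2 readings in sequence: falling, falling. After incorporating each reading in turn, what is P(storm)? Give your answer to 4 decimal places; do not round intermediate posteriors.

0.4229

After 'falling': P(storm) = 0.85·0.3000 / (0.85·0.3000 + 0.65·0.7000) ≈ 0.3592
After 'falling': P(storm) = 0.85·0.3592 / (0.85·0.3592 + 0.65·0.6408) ≈ 0.4229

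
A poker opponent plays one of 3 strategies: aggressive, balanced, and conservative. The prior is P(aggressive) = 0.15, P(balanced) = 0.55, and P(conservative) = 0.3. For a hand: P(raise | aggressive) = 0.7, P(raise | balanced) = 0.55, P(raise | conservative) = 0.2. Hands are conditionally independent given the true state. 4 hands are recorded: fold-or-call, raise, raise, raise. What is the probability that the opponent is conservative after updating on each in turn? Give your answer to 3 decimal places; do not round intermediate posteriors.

0.033

After 'fold-or-call': normaliser = 0.3·0.1500 + 0.45·0.5500 + 0.8·0.3000; P(aggressive) ≈ 0.0845, P(balanced) ≈ 0.4648, P(conservative) ≈ 0.4507
After 'raise': normaliser = 0.7·0.0845 + 0.55·0.4648 + 0.2·0.4507; P(aggressive) ≈ 0.1461, P(balanced) ≈ 0.6313, P(conservative) ≈ 0.2226
After 'raise': normaliser = 0.7·0.1461 + 0.55·0.6313 + 0.2·0.2226; P(aggressive) ≈ 0.2070, P(balanced) ≈ 0.7029, P(conservative) ≈ 0.0901
After 'raise': normaliser = 0.7·0.2070 + 0.55·0.7029 + 0.2·0.0901; P(aggressive) ≈ 0.2637, P(balanced) ≈ 0.7035, P(conservative) ≈ 0.0328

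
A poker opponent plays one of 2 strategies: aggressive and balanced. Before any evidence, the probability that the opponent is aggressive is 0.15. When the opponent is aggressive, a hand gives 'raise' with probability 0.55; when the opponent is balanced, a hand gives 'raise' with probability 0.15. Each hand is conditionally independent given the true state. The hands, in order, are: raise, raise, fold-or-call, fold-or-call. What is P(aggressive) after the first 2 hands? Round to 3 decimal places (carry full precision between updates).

Apply Bayes' rule sequentially, carrying P(aggressive) forward.
After 'raise': P(aggressive) = 0.55·0.1500 / (0.55·0.1500 + 0.15·0.8500) ≈ 0.3929
After 'raise': P(aggressive) = 0.55·0.3929 / (0.55·0.3929 + 0.15·0.6071) ≈ 0.7035

0.703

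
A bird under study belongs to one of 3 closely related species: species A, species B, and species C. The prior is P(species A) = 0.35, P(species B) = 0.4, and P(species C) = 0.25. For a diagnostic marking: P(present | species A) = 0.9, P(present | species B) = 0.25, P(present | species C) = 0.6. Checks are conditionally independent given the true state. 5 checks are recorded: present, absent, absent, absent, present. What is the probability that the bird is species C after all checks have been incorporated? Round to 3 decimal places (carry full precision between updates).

0.347

After 'present': normaliser = 0.9·0.3500 + 0.25·0.4000 + 0.6·0.2500; P(species A) ≈ 0.5575, P(species B) ≈ 0.1770, P(species C) ≈ 0.2655
After 'absent': normaliser = 0.1·0.5575 + 0.75·0.1770 + 0.4·0.2655; P(species A) ≈ 0.1892, P(species B) ≈ 0.4505, P(species C) ≈ 0.3604
After 'absent': normaliser = 0.1·0.1892 + 0.75·0.4505 + 0.4·0.3604; P(species A) ≈ 0.0378, P(species B) ≈ 0.6745, P(species C) ≈ 0.2878
After 'absent': normaliser = 0.1·0.0378 + 0.75·0.6745 + 0.4·0.2878; P(species A) ≈ 0.0060, P(species B) ≈ 0.8097, P(species C) ≈ 0.1843
After 'present': normaliser = 0.9·0.0060 + 0.25·0.8097 + 0.6·0.1843; P(species A) ≈ 0.0171, P(species B) ≈ 0.6357, P(species C) ≈ 0.3472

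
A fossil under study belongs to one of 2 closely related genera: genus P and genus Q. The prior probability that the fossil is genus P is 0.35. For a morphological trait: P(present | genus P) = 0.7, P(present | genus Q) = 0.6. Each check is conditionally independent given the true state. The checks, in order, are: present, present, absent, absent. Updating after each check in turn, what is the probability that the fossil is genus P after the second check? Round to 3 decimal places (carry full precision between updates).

0.423

After 'present': P(genus P) = 0.7·0.3500 / (0.7·0.3500 + 0.6·0.6500) ≈ 0.3858
After 'present': P(genus P) = 0.7·0.3858 / (0.7·0.3858 + 0.6·0.6142) ≈ 0.4229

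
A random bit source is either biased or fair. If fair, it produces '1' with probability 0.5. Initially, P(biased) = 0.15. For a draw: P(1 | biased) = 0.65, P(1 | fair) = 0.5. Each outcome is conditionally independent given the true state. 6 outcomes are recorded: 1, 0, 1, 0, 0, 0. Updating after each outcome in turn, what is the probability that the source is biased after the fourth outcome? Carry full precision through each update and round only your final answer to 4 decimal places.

0.1275

After '1': P(biased) = 0.65·0.1500 / (0.65·0.1500 + 0.5·0.8500) ≈ 0.1866
After '0': P(biased) = 0.35·0.1866 / (0.35·0.1866 + 0.5·0.8134) ≈ 0.1384
After '1': P(biased) = 0.65·0.1384 / (0.65·0.1384 + 0.5·0.8616) ≈ 0.1727
After '0': P(biased) = 0.35·0.1727 / (0.35·0.1727 + 0.5·0.8273) ≈ 0.1275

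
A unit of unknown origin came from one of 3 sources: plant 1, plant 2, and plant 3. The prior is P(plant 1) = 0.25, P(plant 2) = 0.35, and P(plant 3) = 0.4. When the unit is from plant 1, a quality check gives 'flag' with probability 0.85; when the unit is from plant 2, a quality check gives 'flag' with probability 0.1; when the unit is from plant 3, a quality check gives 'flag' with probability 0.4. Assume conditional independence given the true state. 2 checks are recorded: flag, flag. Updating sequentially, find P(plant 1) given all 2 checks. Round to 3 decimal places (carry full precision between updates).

0.728

After 'flag': normaliser = 0.85·0.2500 + 0.1·0.3500 + 0.4·0.4000; P(plant 1) ≈ 0.5215, P(plant 2) ≈ 0.0859, P(plant 3) ≈ 0.3926
After 'flag': normaliser = 0.85·0.5215 + 0.1·0.0859 + 0.4·0.3926; P(plant 1) ≈ 0.7280, P(plant 2) ≈ 0.0141, P(plant 3) ≈ 0.2579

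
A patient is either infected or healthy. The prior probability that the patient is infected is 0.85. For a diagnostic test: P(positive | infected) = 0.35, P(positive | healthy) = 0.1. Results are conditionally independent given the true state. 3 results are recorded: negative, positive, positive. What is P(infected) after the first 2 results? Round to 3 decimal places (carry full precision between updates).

After 'negative': P(infected) = 0.65·0.8500 / (0.65·0.8500 + 0.9·0.1500) ≈ 0.8036
After 'positive': P(infected) = 0.35·0.8036 / (0.35·0.8036 + 0.1·0.1964) ≈ 0.9347

0.935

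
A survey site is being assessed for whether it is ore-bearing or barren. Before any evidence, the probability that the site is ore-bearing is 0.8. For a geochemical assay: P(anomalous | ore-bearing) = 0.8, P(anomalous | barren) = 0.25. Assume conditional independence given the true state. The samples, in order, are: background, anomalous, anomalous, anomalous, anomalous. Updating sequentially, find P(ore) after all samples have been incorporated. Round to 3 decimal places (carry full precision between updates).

0.991

After 'background': P(ore) = 0.2·0.8000 / (0.2·0.8000 + 0.75·0.2000) ≈ 0.5161
After 'anomalous': P(ore) = 0.8·0.5161 / (0.8·0.5161 + 0.25·0.4839) ≈ 0.7734
After 'anomalous': P(ore) = 0.8·0.7734 / (0.8·0.7734 + 0.25·0.2266) ≈ 0.9161
After 'anomalous': P(ore) = 0.8·0.9161 / (0.8·0.9161 + 0.25·0.0839) ≈ 0.9722
After 'anomalous': P(ore) = 0.8·0.9722 / (0.8·0.9722 + 0.25·0.0278) ≈ 0.9911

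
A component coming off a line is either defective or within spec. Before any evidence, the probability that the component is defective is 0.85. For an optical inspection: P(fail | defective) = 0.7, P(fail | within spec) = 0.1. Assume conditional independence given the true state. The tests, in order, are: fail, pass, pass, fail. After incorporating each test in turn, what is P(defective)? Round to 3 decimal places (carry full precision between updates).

0.969

After 'fail': P(defective) = 0.7·0.8500 / (0.7·0.8500 + 0.1·0.1500) ≈ 0.9754
After 'pass': P(defective) = 0.3·0.9754 / (0.3·0.9754 + 0.9·0.0246) ≈ 0.9297
After 'pass': P(defective) = 0.3·0.9297 / (0.3·0.9297 + 0.9·0.0703) ≈ 0.8151
After 'fail': P(defective) = 0.7·0.8151 / (0.7·0.8151 + 0.1·0.1849) ≈ 0.9686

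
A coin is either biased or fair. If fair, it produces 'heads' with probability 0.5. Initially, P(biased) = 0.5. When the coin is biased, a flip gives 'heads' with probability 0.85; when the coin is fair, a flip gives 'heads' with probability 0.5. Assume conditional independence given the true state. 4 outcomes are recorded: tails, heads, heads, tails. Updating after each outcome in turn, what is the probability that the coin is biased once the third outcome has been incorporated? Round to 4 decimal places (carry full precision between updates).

0.4644

After 'tails': P(biased) = 0.15·0.5000 / (0.15·0.5000 + 0.5·0.5000) ≈ 0.2308
After 'heads': P(biased) = 0.85·0.2308 / (0.85·0.2308 + 0.5·0.7692) ≈ 0.3377
After 'heads': P(biased) = 0.85·0.3377 / (0.85·0.3377 + 0.5·0.6623) ≈ 0.4644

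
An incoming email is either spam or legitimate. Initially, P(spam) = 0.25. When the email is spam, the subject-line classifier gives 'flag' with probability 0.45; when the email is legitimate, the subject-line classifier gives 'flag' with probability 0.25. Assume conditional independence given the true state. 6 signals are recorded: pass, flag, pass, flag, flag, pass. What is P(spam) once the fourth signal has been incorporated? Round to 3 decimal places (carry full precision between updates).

After 'pass': P(spam) = 0.55·0.2500 / (0.55·0.2500 + 0.75·0.7500) ≈ 0.1964
After 'flag': P(spam) = 0.45·0.1964 / (0.45·0.1964 + 0.25·0.8036) ≈ 0.3056
After 'pass': P(spam) = 0.55·0.3056 / (0.55·0.3056 + 0.75·0.6944) ≈ 0.2440
After 'flag': P(spam) = 0.45·0.2440 / (0.45·0.2440 + 0.25·0.7560) ≈ 0.3674

0.367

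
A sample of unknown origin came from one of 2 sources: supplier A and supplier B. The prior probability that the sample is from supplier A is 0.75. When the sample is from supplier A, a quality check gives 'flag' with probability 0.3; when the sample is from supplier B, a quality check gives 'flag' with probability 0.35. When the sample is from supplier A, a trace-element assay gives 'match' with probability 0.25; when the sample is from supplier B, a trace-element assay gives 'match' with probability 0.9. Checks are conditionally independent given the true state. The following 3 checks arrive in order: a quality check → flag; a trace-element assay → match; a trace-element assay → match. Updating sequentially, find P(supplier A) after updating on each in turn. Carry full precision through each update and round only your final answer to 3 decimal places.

After a quality check='flag': P(supplier A) = 0.3·0.7500 / (0.3·0.7500 + 0.35·0.2500) ≈ 0.7200
After a trace-element assay='match': P(supplier A) = 0.25·0.7200 / (0.25·0.7200 + 0.9·0.2800) ≈ 0.4167
After a trace-element assay='match': P(supplier A) = 0.25·0.4167 / (0.25·0.4167 + 0.9·0.5833) ≈ 0.1656

0.166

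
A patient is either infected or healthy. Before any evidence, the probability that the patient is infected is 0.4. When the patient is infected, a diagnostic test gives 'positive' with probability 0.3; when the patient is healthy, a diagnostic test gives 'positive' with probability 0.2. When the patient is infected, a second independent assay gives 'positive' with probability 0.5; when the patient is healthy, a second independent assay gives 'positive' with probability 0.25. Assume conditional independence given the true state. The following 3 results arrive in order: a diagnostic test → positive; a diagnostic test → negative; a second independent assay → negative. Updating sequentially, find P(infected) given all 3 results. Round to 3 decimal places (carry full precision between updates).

After a diagnostic test='positive': P(infected) = 0.3·0.4000 / (0.3·0.4000 + 0.2·0.6000) ≈ 0.5000
After a diagnostic test='negative': P(infected) = 0.7·0.5000 / (0.7·0.5000 + 0.8·0.5000) ≈ 0.4667
After a second independent assay='negative': P(infected) = 0.5·0.4667 / (0.5·0.4667 + 0.75·0.5333) ≈ 0.3684

0.368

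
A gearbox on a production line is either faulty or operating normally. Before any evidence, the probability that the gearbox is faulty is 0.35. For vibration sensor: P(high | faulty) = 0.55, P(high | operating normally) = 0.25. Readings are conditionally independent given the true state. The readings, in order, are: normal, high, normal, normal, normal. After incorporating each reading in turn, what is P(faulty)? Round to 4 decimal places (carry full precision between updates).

0.1331

After 'normal': P(faulty) = 0.45·0.3500 / (0.45·0.3500 + 0.75·0.6500) ≈ 0.2442
After 'high': P(faulty) = 0.55·0.2442 / (0.55·0.2442 + 0.25·0.7558) ≈ 0.4155
After 'normal': P(faulty) = 0.45·0.4155 / (0.45·0.4155 + 0.75·0.5845) ≈ 0.2990
After 'normal': P(faulty) = 0.45·0.2990 / (0.45·0.2990 + 0.75·0.7010) ≈ 0.2037
After 'normal': P(faulty) = 0.45·0.2037 / (0.45·0.2037 + 0.75·0.7963) ≈ 0.1331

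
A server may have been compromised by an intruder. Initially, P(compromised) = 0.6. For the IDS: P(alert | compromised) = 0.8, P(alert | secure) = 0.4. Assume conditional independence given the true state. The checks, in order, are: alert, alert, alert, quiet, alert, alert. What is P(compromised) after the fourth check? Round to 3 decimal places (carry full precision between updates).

Apply Bayes' rule sequentially, carrying P(compromised) forward.
After 'alert': P(compromised) = 0.8·0.6000 / (0.8·0.6000 + 0.4·0.4000) ≈ 0.7500
After 'alert': P(compromised) = 0.8·0.7500 / (0.8·0.7500 + 0.4·0.2500) ≈ 0.8571
After 'alert': P(compromised) = 0.8·0.8571 / (0.8·0.8571 + 0.4·0.1429) ≈ 0.9231
After 'quiet': P(compromised) = 0.2·0.9231 / (0.2·0.9231 + 0.6·0.0769) ≈ 0.8000

0.800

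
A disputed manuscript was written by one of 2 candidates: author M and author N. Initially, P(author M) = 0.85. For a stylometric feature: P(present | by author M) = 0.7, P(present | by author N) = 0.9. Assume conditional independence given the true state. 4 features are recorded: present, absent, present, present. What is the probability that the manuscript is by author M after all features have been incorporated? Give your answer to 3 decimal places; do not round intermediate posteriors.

0.889

Each posterior becomes the prior for the next update.
After 'present': P(author M) = 0.7·0.8500 / (0.7·0.8500 + 0.9·0.1500) ≈ 0.8151
After 'absent': P(author M) = 0.3·0.8151 / (0.3·0.8151 + 0.1·0.1849) ≈ 0.9297
After 'present': P(author M) = 0.7·0.9297 / (0.7·0.9297 + 0.9·0.0703) ≈ 0.9114
After 'present': P(author M) = 0.7·0.9114 / (0.7·0.9114 + 0.9·0.0886) ≈ 0.8889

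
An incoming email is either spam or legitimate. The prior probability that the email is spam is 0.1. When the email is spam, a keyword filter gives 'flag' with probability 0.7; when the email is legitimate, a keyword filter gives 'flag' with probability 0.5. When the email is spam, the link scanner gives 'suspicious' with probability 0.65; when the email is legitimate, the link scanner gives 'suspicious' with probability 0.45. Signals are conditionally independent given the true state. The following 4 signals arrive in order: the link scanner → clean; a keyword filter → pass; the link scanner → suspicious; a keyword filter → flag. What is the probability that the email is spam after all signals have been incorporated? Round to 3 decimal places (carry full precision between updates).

After the link scanner='clean': P(spam) = 0.35·0.1000 / (0.35·0.1000 + 0.55·0.9000) ≈ 0.0660
After a keyword filter='pass': P(spam) = 0.3·0.0660 / (0.3·0.0660 + 0.5·0.9340) ≈ 0.0407
After the link scanner='suspicious': P(spam) = 0.65·0.0407 / (0.65·0.0407 + 0.45·0.9593) ≈ 0.0577
After a keyword filter='flag': P(spam) = 0.7·0.0577 / (0.7·0.0577 + 0.5·0.9423) ≈ 0.0790

0.079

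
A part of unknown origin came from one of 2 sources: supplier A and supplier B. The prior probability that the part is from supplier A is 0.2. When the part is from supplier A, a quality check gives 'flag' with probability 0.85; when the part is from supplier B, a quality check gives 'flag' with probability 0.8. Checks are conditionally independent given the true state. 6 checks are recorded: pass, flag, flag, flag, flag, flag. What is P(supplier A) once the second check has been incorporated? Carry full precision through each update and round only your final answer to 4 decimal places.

After 'pass': P(supplier A) = 0.15·0.2000 / (0.15·0.2000 + 0.2·0.8000) ≈ 0.1579
After 'flag': P(supplier A) = 0.85·0.1579 / (0.85·0.1579 + 0.8·0.8421) ≈ 0.1661

0.1661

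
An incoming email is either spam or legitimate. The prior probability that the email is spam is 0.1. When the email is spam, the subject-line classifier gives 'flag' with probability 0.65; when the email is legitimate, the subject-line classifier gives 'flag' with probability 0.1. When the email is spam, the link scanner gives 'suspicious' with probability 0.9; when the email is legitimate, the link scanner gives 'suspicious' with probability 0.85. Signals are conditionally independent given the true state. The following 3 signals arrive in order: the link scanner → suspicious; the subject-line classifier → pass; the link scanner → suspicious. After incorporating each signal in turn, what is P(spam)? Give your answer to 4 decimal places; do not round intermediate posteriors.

0.0462

After the link scanner='suspicious': P(spam) = 0.9·0.1000 / (0.9·0.1000 + 0.85·0.9000) ≈ 0.1053
After the subject-line classifier='pass': P(spam) = 0.35·0.1053 / (0.35·0.1053 + 0.9·0.8947) ≈ 0.0437
After the link scanner='suspicious': P(spam) = 0.9·0.0437 / (0.9·0.0437 + 0.85·0.9563) ≈ 0.0462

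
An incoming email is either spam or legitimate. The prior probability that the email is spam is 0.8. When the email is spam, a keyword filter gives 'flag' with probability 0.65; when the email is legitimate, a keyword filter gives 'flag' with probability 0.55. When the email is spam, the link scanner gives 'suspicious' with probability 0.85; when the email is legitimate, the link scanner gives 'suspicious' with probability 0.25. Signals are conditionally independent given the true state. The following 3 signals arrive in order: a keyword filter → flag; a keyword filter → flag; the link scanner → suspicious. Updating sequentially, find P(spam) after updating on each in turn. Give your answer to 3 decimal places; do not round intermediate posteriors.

0.950

After a keyword filter='flag': P(spam) = 0.65·0.8000 / (0.65·0.8000 + 0.55·0.2000) ≈ 0.8254
After a keyword filter='flag': P(spam) = 0.65·0.8254 / (0.65·0.8254 + 0.55·0.1746) ≈ 0.8482
After the link scanner='suspicious': P(spam) = 0.85·0.8482 / (0.85·0.8482 + 0.25·0.1518) ≈ 0.9500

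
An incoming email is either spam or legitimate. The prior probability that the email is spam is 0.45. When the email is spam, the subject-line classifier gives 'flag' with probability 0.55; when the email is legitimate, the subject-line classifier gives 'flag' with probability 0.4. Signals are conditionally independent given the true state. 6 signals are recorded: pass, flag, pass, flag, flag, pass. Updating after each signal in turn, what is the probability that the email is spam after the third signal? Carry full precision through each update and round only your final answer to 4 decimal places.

After 'pass': P(spam) = 0.45·0.4500 / (0.45·0.4500 + 0.6·0.5500) ≈ 0.3803
After 'flag': P(spam) = 0.55·0.3803 / (0.55·0.3803 + 0.4·0.6197) ≈ 0.4576
After 'pass': P(spam) = 0.45·0.4576 / (0.45·0.4576 + 0.6·0.5424) ≈ 0.3876

0.3876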